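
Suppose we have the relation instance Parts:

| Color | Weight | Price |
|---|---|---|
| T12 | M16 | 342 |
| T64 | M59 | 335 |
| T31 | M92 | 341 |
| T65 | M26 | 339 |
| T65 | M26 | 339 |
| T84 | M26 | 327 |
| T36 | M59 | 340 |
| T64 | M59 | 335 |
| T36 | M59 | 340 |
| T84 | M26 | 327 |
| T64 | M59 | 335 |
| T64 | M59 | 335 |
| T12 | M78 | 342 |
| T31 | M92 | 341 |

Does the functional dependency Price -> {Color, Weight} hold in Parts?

Price=342: 2 rows → {Color,Weight} takes values {(T12, M16), (T12, M78)} — violation
Price=335: 4 rows → {Color,Weight} = (T64, M59), (T64, M59), (T64, M59), (T64, M59) ✓
Price=341: 2 rows → {Color,Weight} = (T31, M92), (T31, M92) ✓
Price=339: 2 rows → {Color,Weight} = (T65, M26), (T65, M26) ✓
Price=327: 2 rows → {Color,Weight} = (T84, M26), (T84, M26) ✓
Price=340: 2 rows → {Color,Weight} = (T36, M59), (T36, M59) ✓
Two rows agree on Price but differ on {Color, Weight}, so Price -> {Color, Weight} does not hold.

No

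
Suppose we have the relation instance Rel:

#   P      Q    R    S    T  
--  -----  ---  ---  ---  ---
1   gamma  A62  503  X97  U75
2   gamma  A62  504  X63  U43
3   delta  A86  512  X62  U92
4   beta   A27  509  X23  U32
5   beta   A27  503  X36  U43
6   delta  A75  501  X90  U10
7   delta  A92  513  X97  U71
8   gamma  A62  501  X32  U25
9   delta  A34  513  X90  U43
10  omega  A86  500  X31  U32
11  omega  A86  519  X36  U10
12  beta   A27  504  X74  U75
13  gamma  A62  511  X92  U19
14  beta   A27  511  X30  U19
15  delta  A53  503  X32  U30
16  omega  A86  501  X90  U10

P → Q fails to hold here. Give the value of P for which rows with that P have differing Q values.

P=gamma: rows 1, 2, 8, 13 → Q = A62, A62, A62, A62 ✓
P=delta: rows 3, 6, 7, 9, 15 → Q takes values {A86, A75, A92, A34, A53} — violation
P=beta: rows 4, 5, 12, 14 → Q = A27, A27, A27, A27 ✓
P=omega: rows 10, 11, 16 → Q = A86, A86, A86 ✓
The only P value with inconsistent Q is P=delta.

delta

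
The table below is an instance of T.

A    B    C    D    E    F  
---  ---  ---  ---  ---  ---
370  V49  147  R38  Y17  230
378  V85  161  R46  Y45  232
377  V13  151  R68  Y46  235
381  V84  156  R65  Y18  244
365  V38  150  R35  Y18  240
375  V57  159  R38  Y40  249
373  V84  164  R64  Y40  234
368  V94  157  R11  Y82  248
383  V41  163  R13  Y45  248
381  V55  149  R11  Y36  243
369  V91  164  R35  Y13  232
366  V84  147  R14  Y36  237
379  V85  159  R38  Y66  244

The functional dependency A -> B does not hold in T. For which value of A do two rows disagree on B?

A=370: 1 row → B = V49 ✓
A=378: 1 row → B = V85 ✓
A=377: 1 row → B = V13 ✓
A=381: 2 rows → B takes values {V84, V55} — violation
A=365: 1 row → B = V38 ✓
A=375: 1 row → B = V57 ✓
A=373: 1 row → B = V84 ✓
A=368: 1 row → B = V94 ✓
A=383: 1 row → B = V41 ✓
A=369: 1 row → B = V91 ✓
A=366: 1 row → B = V84 ✓
A=379: 1 row → B = V85 ✓
The only A value with inconsistent B is A=381.

381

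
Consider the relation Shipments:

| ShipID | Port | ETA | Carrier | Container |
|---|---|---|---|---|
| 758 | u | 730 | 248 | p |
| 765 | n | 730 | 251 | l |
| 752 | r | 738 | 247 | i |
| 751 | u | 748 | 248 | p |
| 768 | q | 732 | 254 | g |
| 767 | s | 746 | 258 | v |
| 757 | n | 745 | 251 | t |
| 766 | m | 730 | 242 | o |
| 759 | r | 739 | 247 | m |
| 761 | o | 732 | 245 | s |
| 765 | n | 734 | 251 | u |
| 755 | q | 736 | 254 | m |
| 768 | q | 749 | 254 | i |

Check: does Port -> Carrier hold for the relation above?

Yes

Port=u: 2 rows → Carrier = 248, 248 ✓
Port=n: 3 rows → Carrier = 251, 251, 251 ✓
Port=r: 2 rows → Carrier = 247, 247 ✓
Port=q: 3 rows → Carrier = 254, 254, 254 ✓
Port=s: 1 row → Carrier = 258 ✓
Port=m: 1 row → Carrier = 242 ✓
Port=o: 1 row → Carrier = 245 ✓
Every Port value is associated with a single Carrier value, so Port -> Carrier holds.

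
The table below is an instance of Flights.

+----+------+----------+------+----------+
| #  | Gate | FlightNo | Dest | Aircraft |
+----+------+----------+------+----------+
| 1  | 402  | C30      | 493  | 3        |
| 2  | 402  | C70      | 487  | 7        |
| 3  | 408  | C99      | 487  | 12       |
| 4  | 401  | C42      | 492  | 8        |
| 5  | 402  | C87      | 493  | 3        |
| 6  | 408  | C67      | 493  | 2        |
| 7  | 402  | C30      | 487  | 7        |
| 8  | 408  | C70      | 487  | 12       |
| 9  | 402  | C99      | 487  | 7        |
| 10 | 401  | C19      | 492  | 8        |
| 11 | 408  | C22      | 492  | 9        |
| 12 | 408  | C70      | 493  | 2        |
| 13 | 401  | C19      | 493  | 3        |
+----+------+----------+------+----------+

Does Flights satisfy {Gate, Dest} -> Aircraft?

Yes

(Gate=402, Dest=493): rows 1, 5 → Aircraft = 3, 3 ✓
(Gate=402, Dest=487): rows 2, 7, 9 → Aircraft = 7, 7, 7 ✓
(Gate=408, Dest=487): rows 3, 8 → Aircraft = 12, 12 ✓
(Gate=401, Dest=492): rows 4, 10 → Aircraft = 8, 8 ✓
(Gate=408, Dest=493): rows 6, 12 → Aircraft = 2, 2 ✓
(Gate=408, Dest=492): row 11 → Aircraft = 9 ✓
(Gate=401, Dest=493): row 13 → Aircraft = 3 ✓
Every {Gate, Dest} value is associated with a single Aircraft value, so {Gate, Dest} -> Aircraft holds.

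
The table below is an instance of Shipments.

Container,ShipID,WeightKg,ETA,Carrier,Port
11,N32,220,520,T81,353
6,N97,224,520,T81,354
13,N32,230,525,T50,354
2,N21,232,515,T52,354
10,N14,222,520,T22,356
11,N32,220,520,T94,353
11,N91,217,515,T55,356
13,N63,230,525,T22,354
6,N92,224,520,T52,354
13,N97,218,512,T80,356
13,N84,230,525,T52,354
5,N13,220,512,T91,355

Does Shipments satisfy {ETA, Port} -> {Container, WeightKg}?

(ETA=520, Port=353): 2 rows → {Container,WeightKg} = (11, 220), (11, 220) ✓
(ETA=520, Port=354): 2 rows → {Container,WeightKg} = (6, 224), (6, 224) ✓
(ETA=525, Port=354): 3 rows → {Container,WeightKg} = (13, 230), (13, 230), (13, 230) ✓
(ETA=515, Port=354): 1 row → {Container,WeightKg} = (2, 232) ✓
(ETA=520, Port=356): 1 row → {Container,WeightKg} = (10, 222) ✓
(ETA=515, Port=356): 1 row → {Container,WeightKg} = (11, 217) ✓
(ETA=512, Port=356): 1 row → {Container,WeightKg} = (13, 218) ✓
(ETA=512, Port=355): 1 row → {Container,WeightKg} = (5, 220) ✓
Every {ETA, Port} value is associated with a single {Container, WeightKg} value, so {ETA, Port} -> {Container, WeightKg} holds.

Yes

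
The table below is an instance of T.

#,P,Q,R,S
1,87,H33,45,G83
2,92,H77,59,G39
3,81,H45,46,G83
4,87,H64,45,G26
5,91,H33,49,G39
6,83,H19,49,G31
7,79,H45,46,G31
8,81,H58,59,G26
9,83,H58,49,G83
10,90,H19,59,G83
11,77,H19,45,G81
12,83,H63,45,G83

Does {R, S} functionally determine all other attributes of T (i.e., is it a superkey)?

No

Rows 1 and 12 have the same {R, S} value (R=45, S=G83) but are distinct tuples, so {R, S} does not determine every attribute — not a superkey.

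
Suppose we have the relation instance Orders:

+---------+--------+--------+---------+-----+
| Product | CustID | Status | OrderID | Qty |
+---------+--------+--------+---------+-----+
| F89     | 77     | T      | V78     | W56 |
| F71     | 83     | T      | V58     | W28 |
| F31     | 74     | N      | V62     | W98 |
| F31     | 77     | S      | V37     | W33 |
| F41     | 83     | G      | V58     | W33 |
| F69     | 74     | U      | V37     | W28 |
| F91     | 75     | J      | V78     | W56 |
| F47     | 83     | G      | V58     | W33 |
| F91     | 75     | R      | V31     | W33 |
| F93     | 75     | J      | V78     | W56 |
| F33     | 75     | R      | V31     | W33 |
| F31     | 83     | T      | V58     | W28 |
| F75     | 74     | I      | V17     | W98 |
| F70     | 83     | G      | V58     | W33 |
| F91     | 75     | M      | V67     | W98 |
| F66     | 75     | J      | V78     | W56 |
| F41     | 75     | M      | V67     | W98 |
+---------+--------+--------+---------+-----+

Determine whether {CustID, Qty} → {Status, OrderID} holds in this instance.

No

(CustID=77, Qty=W56): 1 row → {Status,OrderID} = (T, V78) ✓
(CustID=83, Qty=W28): 2 rows → {Status,OrderID} = (T, V58), (T, V58) ✓
(CustID=74, Qty=W98): 2 rows → {Status,OrderID} takes values {(N, V62), (I, V17)} — violation
(CustID=77, Qty=W33): 1 row → {Status,OrderID} = (S, V37) ✓
(CustID=83, Qty=W33): 3 rows → {Status,OrderID} = (G, V58), (G, V58), (G, V58) ✓
(CustID=74, Qty=W28): 1 row → {Status,OrderID} = (U, V37) ✓
(CustID=75, Qty=W56): 3 rows → {Status,OrderID} = (J, V78), (J, V78), (J, V78) ✓
(CustID=75, Qty=W33): 2 rows → {Status,OrderID} = (R, V31), (R, V31) ✓
(CustID=75, Qty=W98): 2 rows → {Status,OrderID} = (M, V67), (M, V67) ✓
Two rows agree on {CustID, Qty} but differ on {Status, OrderID}, so {CustID, Qty} → {Status, OrderID} does not hold.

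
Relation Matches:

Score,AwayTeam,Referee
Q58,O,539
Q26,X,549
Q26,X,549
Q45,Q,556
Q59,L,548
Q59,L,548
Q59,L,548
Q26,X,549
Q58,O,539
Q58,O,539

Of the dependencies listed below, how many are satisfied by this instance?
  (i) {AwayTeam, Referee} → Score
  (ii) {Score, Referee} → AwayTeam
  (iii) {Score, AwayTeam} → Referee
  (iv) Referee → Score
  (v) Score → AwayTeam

(i) {AwayTeam, Referee} → Score: every LHS value maps to a single RHS value — holds.
(ii) {Score, Referee} → AwayTeam: every LHS value maps to a single RHS value — holds.
(iii) {Score, AwayTeam} → Referee: every LHS value maps to a single RHS value — holds.
(iv) Referee → Score: every LHS value maps to a single RHS value — holds.
(v) Score → AwayTeam: every LHS value maps to a single RHS value — holds.
5 of the 5 dependencies hold.

5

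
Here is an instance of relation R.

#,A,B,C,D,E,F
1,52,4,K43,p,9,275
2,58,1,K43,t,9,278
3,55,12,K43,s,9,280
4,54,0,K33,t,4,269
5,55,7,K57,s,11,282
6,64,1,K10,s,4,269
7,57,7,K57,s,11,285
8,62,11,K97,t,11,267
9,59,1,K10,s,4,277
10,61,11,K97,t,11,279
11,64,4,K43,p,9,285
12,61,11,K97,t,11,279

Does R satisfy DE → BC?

(D=p, E=9): rows 1, 11 → {B,C} = (4, K43), (4, K43) ✓
(D=t, E=9): row 2 → {B,C} = (1, K43) ✓
(D=s, E=9): row 3 → {B,C} = (12, K43) ✓
(D=t, E=4): row 4 → {B,C} = (0, K33) ✓
(D=s, E=11): rows 5, 7 → {B,C} = (7, K57), (7, K57) ✓
(D=s, E=4): rows 6, 9 → {B,C} = (1, K10), (1, K10) ✓
(D=t, E=11): rows 8, 10, 12 → {B,C} = (11, K97), (11, K97), (11, K97) ✓
Every DE value is associated with a single BC value, so DE → BC holds.

Yes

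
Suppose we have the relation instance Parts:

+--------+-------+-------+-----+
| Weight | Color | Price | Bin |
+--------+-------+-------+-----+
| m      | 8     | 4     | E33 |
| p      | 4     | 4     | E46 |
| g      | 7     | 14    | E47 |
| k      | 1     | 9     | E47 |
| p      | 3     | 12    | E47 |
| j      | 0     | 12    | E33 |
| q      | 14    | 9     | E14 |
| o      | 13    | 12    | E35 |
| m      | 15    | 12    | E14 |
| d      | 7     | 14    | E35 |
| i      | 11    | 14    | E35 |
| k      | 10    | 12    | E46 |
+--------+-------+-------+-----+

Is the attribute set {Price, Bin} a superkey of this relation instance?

Two distinct rows share (Price=14, Bin=E35), so {Price, Bin} does not determine every attribute — not a superkey.

No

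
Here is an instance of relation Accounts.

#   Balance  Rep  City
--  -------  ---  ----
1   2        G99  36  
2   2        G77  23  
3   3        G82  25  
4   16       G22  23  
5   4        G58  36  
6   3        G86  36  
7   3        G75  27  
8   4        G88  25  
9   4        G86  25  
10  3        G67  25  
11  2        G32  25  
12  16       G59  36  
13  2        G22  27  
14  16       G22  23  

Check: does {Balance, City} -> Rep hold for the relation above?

No

(Balance=2, City=36): row 1 → Rep = G99 ✓
(Balance=2, City=23): row 2 → Rep = G77 ✓
(Balance=3, City=25): rows 3, 10 → Rep takes values {G82, G67} — violation
(Balance=16, City=23): rows 4, 14 → Rep = G22, G22 ✓
(Balance=4, City=36): row 5 → Rep = G58 ✓
(Balance=3, City=36): row 6 → Rep = G86 ✓
(Balance=3, City=27): row 7 → Rep = G75 ✓
(Balance=4, City=25): rows 8, 9 → Rep takes values {G88, G86} — violation
(Balance=2, City=25): row 11 → Rep = G32 ✓
(Balance=16, City=36): row 12 → Rep = G59 ✓
(Balance=2, City=27): row 13 → Rep = G22 ✓
Two rows agree on {Balance, City} but differ on Rep, so {Balance, City} -> Rep does not hold.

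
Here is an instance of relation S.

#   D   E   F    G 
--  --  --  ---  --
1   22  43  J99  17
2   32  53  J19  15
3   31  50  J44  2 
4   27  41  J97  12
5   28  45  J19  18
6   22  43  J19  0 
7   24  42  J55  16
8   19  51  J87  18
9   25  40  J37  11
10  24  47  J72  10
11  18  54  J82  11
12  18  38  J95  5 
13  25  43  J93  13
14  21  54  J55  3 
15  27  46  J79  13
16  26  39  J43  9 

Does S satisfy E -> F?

E=43: rows 1, 6, 13 → F takes values {J99, J19, J93} — violation
E=53: row 2 → F = J19 ✓
E=50: row 3 → F = J44 ✓
E=41: row 4 → F = J97 ✓
E=45: row 5 → F = J19 ✓
E=42: row 7 → F = J55 ✓
E=51: row 8 → F = J87 ✓
E=40: row 9 → F = J37 ✓
E=47: row 10 → F = J72 ✓
E=54: rows 11, 14 → F takes values {J82, J55} — violation
E=38: row 12 → F = J95 ✓
E=46: row 15 → F = J79 ✓
E=39: row 16 → F = J43 ✓
Two rows agree on E but differ on F, so E -> F does not hold.

No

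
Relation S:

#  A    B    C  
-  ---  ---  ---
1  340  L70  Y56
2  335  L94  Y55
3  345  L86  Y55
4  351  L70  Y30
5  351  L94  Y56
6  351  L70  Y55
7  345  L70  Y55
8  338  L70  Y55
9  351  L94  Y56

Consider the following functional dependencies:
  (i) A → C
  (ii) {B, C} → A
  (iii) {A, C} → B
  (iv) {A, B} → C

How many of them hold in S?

(i) A → C: A=351: rows 4, 5, 6, 9 → C takes values {Y30, Y56, Y55} — violation — fails.
(ii) {B, C} → A: (B=L70, C=Y55): rows 6, 7, 8 → A takes values {351, 345, 338} — violation — fails.
(iii) {A, C} → B: (A=345, C=Y55): rows 3, 7 → B takes values {L86, L70} — violation — fails.
(iv) {A, B} → C: (A=351, B=L70): rows 4, 6 → C takes values {Y30, Y55} — violation — fails.
None of the 4 dependencies hold.

0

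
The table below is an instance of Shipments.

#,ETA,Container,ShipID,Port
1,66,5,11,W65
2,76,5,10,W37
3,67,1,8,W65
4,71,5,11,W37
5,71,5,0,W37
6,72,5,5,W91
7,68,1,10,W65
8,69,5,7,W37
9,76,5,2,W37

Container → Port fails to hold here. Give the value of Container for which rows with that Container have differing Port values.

Container=5: rows 1, 2, 4, 5, 6, 8, 9 → Port takes values {W65, W37, W91} — violation
Container=1: rows 3, 7 → Port = W65, W65 ✓
The only Container value with inconsistent Port is Container=5.

5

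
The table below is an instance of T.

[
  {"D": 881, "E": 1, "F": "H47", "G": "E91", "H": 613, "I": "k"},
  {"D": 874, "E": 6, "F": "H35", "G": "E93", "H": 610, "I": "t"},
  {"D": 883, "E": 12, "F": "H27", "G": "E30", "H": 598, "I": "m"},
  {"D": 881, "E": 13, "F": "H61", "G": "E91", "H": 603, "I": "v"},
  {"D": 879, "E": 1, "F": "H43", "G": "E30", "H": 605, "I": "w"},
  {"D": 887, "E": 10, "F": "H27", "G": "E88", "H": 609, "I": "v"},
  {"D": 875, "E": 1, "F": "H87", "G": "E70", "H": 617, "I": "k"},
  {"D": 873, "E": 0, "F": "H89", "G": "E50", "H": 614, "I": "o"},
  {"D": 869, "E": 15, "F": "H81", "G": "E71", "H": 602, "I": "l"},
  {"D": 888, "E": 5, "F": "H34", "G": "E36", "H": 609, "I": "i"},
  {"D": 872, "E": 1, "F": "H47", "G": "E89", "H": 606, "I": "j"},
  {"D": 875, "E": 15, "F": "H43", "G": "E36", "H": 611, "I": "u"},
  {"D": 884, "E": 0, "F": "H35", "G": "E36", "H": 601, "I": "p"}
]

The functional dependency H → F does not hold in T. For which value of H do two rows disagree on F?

H=613: 1 row → F = H47 ✓
H=610: 1 row → F = H35 ✓
H=598: 1 row → F = H27 ✓
H=603: 1 row → F = H61 ✓
H=605: 1 row → F = H43 ✓
H=609: 2 rows → F takes values {H27, H34} — violation
H=617: 1 row → F = H87 ✓
H=614: 1 row → F = H89 ✓
H=602: 1 row → F = H81 ✓
H=606: 1 row → F = H47 ✓
H=611: 1 row → F = H43 ✓
H=601: 1 row → F = H35 ✓
The only H value with inconsistent F is H=609.

609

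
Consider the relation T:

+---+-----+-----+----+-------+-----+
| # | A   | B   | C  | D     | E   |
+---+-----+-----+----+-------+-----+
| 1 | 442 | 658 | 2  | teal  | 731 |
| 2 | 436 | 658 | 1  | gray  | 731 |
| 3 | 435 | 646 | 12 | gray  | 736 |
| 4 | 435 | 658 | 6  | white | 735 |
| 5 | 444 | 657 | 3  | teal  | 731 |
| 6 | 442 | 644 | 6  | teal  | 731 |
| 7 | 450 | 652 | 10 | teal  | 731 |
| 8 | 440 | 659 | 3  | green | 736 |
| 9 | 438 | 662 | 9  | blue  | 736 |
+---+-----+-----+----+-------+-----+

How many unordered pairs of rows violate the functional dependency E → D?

7

E=731: violating pairs (1,2), (2,5), (2,6), (2,7) — 4 pairs.
E=736: violating pairs (3,8), (3,9), (8,9) — 3 pairs.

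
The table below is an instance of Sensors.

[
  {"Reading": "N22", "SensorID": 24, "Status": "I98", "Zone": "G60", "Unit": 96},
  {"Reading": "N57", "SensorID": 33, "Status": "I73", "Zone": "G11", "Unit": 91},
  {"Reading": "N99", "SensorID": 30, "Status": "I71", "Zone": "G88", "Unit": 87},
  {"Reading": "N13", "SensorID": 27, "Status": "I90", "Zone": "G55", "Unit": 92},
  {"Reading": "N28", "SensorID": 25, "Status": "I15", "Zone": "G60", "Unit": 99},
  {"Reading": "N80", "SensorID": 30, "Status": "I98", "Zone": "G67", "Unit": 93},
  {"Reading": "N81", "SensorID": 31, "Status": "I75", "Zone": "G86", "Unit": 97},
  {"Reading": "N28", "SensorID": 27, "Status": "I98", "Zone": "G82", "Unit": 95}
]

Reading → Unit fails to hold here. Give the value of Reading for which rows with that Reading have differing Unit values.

Reading=N22: 1 row → Unit = 96 ✓
Reading=N57: 1 row → Unit = 91 ✓
Reading=N99: 1 row → Unit = 87 ✓
Reading=N13: 1 row → Unit = 92 ✓
Reading=N28: 2 rows → Unit takes values {99, 95} — violation
Reading=N80: 1 row → Unit = 93 ✓
Reading=N81: 1 row → Unit = 97 ✓
The only Reading value with inconsistent Unit is Reading=N28.

N28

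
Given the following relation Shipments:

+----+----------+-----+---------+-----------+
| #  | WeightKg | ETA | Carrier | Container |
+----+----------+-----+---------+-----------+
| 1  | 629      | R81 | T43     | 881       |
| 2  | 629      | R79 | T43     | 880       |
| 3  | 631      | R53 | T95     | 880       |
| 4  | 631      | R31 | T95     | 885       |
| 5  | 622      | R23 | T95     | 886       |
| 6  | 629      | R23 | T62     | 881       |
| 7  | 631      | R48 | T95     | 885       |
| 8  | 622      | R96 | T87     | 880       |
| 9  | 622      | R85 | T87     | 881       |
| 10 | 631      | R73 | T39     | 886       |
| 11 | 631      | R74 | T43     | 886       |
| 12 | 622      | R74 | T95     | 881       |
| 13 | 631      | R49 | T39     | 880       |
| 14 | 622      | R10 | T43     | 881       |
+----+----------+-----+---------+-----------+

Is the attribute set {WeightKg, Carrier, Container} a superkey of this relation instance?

No

Rows 4 and 7 have the same {WeightKg, Carrier, Container} value (WeightKg=631, Carrier=T95, Container=885) but are distinct tuples, so {WeightKg, Carrier, Container} does not determine every attribute — not a superkey.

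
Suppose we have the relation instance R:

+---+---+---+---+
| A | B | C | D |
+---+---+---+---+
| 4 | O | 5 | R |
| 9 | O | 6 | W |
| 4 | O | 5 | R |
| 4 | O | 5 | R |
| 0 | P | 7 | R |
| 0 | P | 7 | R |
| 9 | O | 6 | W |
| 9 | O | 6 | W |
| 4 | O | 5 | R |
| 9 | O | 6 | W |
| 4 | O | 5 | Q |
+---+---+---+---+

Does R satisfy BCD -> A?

Yes

(B=O, C=5, D=R): 4 rows → A = 4, 4, 4, 4 ✓
(B=O, C=6, D=W): 4 rows → A = 9, 9, 9, 9 ✓
(B=P, C=7, D=R): 2 rows → A = 0, 0 ✓
(B=O, C=5, D=Q): 1 row → A = 4 ✓
Every BCD value is associated with a single A value, so BCD -> A holds.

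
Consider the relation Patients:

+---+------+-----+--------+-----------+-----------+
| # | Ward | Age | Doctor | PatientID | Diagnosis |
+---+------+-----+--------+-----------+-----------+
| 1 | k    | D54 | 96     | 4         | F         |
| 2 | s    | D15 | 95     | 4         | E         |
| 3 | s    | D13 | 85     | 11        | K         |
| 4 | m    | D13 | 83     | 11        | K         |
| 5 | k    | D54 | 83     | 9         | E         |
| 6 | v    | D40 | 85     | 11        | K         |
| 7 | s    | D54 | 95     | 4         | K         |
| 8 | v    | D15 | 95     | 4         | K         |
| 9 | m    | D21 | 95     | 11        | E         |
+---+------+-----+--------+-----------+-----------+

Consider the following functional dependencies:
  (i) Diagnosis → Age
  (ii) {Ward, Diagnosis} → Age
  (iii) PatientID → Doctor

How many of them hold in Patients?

0

(i) Diagnosis → Age: Diagnosis=E: rows 2, 5, 9 → Age takes values {D15, D54, D21} — violation; Diagnosis=K: rows 3, 4, 6, 7, 8 → Age takes values {D13, D40, D54, D15} — violation — fails.
(ii) {Ward, Diagnosis} → Age: (Ward=s, Diagnosis=K): rows 3, 7 → Age takes values {D13, D54} — violation; (Ward=v, Diagnosis=K): rows 6, 8 → Age takes values {D40, D15} — violation — fails.
(iii) PatientID → Doctor: PatientID=4: rows 1, 2, 7, 8 → Doctor takes values {96, 95} — violation; PatientID=11: rows 3, 4, 6, 9 → Doctor takes values {85, 83, 95} — violation — fails.
None of the 3 dependencies hold.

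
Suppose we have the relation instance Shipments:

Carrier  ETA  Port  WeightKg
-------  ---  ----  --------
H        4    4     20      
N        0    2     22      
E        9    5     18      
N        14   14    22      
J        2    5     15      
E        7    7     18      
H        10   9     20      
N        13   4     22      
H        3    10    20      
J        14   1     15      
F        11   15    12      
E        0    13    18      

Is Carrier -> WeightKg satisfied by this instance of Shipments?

Carrier=H: 3 rows → WeightKg = 20, 20, 20 ✓
Carrier=N: 3 rows → WeightKg = 22, 22, 22 ✓
Carrier=E: 3 rows → WeightKg = 18, 18, 18 ✓
Carrier=J: 2 rows → WeightKg = 15, 15 ✓
Carrier=F: 1 row → WeightKg = 12 ✓
Every Carrier value is associated with a single WeightKg value, so Carrier -> WeightKg holds.

Yes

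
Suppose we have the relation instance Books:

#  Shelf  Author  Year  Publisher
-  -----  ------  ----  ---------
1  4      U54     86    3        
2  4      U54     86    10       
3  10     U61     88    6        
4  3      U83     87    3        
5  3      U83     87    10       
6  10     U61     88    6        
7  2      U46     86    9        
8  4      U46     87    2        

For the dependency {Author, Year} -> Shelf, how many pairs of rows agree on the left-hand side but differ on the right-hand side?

0

(Author=U54, Year=86): all 2 rows agree on Shelf — 0 pairs.
(Author=U61, Year=88): all 2 rows agree on Shelf — 0 pairs.
(Author=U83, Year=87): all 2 rows agree on Shelf — 0 pairs.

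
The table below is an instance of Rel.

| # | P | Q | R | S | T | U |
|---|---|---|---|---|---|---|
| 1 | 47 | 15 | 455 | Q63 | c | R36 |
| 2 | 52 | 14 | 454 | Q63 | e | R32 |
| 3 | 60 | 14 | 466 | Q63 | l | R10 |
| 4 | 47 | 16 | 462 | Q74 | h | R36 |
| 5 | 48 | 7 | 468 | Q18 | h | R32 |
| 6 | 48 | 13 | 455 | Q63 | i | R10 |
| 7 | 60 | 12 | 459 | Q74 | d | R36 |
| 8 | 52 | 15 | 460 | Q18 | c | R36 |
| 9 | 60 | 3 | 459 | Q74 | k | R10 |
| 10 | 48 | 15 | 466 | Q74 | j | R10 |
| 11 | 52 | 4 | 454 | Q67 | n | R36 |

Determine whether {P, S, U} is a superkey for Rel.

All 11 rows have distinct {P, S, U} values, so {P, S, U} → (all attributes) holds and {P, S, U} is a superkey.

Yes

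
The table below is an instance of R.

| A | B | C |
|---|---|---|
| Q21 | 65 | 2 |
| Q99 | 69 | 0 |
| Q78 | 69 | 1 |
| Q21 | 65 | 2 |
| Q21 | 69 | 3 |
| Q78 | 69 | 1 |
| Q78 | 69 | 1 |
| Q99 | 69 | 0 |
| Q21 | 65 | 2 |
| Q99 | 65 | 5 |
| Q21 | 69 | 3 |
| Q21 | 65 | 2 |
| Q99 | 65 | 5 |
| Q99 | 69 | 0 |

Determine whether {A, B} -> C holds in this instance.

(A=Q21, B=65): 4 rows → C = 2, 2, 2, 2 ✓
(A=Q99, B=69): 3 rows → C = 0, 0, 0 ✓
(A=Q78, B=69): 3 rows → C = 1, 1, 1 ✓
(A=Q21, B=69): 2 rows → C = 3, 3 ✓
(A=Q99, B=65): 2 rows → C = 5, 5 ✓
Every {A, B} value is associated with a single C value, so {A, B} -> C holds.

Yes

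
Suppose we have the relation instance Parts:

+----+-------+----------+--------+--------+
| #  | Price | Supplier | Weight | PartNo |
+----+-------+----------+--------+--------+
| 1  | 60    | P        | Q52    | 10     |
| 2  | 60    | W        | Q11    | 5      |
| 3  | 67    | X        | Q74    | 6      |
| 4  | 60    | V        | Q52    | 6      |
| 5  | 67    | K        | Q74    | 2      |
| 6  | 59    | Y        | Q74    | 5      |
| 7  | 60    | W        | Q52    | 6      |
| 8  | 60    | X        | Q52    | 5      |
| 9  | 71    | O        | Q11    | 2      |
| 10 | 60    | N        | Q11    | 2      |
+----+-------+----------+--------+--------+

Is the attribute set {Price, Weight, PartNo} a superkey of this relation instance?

No

Rows 4 and 7 have the same {Price, Weight, PartNo} value (Price=60, Weight=Q52, PartNo=6) but are distinct tuples, so {Price, Weight, PartNo} does not determine every attribute — not a superkey.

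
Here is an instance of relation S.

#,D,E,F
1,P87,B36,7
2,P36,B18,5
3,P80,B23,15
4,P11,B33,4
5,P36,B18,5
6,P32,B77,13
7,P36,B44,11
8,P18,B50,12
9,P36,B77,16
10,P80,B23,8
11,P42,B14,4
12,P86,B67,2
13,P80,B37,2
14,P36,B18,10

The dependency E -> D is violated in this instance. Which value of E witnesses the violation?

B77

E=B36: row 1 → D = P87 ✓
E=B18: rows 2, 5, 14 → D = P36, P36, P36 ✓
E=B23: rows 3, 10 → D = P80, P80 ✓
E=B33: row 4 → D = P11 ✓
E=B77: rows 6, 9 → D takes values {P32, P36} — violation
E=B44: row 7 → D = P36 ✓
E=B50: row 8 → D = P18 ✓
E=B14: row 11 → D = P42 ✓
E=B67: row 12 → D = P86 ✓
E=B37: row 13 → D = P80 ✓
The only E value with inconsistent D is E=B77.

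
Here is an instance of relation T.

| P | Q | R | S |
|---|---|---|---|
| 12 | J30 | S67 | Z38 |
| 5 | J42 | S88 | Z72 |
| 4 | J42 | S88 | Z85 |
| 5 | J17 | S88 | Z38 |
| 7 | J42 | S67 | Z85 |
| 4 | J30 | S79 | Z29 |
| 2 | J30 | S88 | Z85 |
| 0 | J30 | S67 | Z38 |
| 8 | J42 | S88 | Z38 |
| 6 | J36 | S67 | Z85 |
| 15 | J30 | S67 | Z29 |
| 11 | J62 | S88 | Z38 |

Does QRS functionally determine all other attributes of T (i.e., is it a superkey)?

No

Two distinct rows share (Q=J30, R=S67, S=Z38), so QRS does not determine every attribute — not a superkey.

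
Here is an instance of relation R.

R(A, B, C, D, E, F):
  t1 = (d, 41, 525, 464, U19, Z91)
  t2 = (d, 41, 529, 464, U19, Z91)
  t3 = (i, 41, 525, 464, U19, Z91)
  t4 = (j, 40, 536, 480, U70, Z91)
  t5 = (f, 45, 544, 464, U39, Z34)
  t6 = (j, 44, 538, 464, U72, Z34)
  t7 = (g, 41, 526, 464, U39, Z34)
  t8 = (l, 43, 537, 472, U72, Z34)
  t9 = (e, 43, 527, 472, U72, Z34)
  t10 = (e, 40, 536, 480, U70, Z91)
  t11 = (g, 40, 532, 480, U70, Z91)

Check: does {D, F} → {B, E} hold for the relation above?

(D=464, F=Z91): rows 1, 2, 3 → {B,E} = (41, U19), (41, U19), (41, U19) ✓
(D=480, F=Z91): rows 4, 10, 11 → {B,E} = (40, U70), (40, U70), (40, U70) ✓
(D=464, F=Z34): rows 5, 6, 7 → {B,E} takes values {(45, U39), (44, U72), (41, U39)} — violation
(D=472, F=Z34): rows 8, 9 → {B,E} = (43, U72), (43, U72) ✓
Two rows agree on {D, F} but differ on {B, E}, so {D, F} → {B, E} does not hold.

No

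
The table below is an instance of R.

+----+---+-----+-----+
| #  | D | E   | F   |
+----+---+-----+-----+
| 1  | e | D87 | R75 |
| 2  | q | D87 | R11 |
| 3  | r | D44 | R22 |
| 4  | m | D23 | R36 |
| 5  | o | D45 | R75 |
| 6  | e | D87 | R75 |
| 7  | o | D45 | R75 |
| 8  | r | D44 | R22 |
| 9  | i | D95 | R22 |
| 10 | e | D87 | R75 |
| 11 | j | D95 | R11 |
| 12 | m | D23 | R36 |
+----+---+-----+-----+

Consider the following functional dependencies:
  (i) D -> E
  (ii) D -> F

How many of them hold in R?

(i) D -> E: every LHS value maps to a single RHS value — holds.
(ii) D -> F: every LHS value maps to a single RHS value — holds.
2 of the 2 dependencies hold.

2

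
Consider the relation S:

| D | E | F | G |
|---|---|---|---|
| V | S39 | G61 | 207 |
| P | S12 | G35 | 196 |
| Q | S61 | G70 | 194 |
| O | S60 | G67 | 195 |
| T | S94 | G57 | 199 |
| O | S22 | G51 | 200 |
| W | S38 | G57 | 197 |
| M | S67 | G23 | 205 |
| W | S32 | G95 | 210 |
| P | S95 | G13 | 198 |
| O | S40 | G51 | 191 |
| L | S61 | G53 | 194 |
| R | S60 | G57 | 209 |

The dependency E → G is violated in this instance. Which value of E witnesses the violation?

S60

E=S39: 1 row → G = 207 ✓
E=S12: 1 row → G = 196 ✓
E=S61: 2 rows → G = 194, 194 ✓
E=S60: 2 rows → G takes values {195, 209} — violation
E=S94: 1 row → G = 199 ✓
E=S22: 1 row → G = 200 ✓
E=S38: 1 row → G = 197 ✓
E=S67: 1 row → G = 205 ✓
E=S32: 1 row → G = 210 ✓
E=S95: 1 row → G = 198 ✓
E=S40: 1 row → G = 191 ✓
The only E value with inconsistent G is E=S60.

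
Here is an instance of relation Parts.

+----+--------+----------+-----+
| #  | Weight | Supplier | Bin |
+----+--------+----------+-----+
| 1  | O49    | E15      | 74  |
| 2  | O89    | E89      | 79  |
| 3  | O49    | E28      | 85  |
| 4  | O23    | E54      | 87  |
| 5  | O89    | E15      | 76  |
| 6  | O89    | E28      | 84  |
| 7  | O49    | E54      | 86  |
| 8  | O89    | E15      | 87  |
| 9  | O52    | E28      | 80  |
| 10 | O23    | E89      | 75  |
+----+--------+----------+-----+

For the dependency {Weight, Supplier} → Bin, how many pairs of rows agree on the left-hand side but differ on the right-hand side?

(Weight=O89, Supplier=E15): violating pairs (5,8) — 1 pair.

1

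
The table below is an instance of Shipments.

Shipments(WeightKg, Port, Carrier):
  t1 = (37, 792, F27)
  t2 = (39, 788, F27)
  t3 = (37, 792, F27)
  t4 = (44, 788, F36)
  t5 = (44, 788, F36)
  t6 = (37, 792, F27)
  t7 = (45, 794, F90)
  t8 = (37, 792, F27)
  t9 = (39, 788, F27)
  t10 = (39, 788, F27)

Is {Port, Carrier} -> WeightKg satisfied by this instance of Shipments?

Yes

(Port=792, Carrier=F27): rows 1, 3, 6, 8 → WeightKg = 37, 37, 37, 37 ✓
(Port=788, Carrier=F27): rows 2, 9, 10 → WeightKg = 39, 39, 39 ✓
(Port=788, Carrier=F36): rows 4, 5 → WeightKg = 44, 44 ✓
(Port=794, Carrier=F90): row 7 → WeightKg = 45 ✓
Every {Port, Carrier} value is associated with a single WeightKg value, so {Port, Carrier} -> WeightKg holds.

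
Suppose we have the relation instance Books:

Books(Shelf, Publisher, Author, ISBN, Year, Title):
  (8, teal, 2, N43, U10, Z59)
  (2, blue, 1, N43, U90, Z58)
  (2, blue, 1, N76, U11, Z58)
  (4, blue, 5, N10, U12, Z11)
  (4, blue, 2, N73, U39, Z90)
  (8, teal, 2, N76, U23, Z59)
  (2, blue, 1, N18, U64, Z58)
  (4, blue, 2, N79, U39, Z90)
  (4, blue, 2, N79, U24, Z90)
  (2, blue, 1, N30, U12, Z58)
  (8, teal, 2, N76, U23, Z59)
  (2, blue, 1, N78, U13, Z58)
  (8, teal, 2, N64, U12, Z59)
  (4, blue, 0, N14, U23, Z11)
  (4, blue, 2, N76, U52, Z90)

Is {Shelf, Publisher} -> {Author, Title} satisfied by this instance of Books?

(Shelf=8, Publisher=teal): 4 rows → {Author,Title} = (2, Z59), (2, Z59), (2, Z59), (2, Z59) ✓
(Shelf=2, Publisher=blue): 5 rows → {Author,Title} = (1, Z58), (1, Z58), (1, Z58), (1, Z58), (1, Z58) ✓
(Shelf=4, Publisher=blue): 6 rows → {Author,Title} takes values {(5, Z11), (2, Z90), (0, Z11)} — violation
Two rows agree on {Shelf, Publisher} but differ on {Author, Title}, so {Shelf, Publisher} -> {Author, Title} does not hold.

No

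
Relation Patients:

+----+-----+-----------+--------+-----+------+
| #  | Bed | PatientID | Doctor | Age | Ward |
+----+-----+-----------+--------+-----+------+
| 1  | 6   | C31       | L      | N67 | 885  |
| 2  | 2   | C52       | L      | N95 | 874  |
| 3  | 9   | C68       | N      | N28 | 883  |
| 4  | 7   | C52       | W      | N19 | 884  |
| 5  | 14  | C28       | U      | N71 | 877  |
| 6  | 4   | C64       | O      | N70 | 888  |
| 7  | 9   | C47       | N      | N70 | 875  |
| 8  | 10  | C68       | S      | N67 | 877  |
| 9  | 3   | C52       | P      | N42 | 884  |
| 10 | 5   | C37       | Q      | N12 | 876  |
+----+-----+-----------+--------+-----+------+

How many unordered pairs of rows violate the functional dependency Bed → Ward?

Bed=9: violating pairs (3,7) — 1 pair.

1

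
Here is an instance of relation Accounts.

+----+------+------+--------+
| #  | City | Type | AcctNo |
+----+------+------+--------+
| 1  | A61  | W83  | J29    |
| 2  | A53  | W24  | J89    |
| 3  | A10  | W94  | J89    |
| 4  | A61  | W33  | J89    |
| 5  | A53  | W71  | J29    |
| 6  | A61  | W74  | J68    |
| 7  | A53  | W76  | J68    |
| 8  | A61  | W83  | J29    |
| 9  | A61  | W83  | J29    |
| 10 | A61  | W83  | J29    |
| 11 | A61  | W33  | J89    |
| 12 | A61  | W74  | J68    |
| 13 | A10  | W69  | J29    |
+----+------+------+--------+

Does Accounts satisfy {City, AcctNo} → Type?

Yes

(City=A61, AcctNo=J29): rows 1, 8, 9, 10 → Type = W83, W83, W83, W83 ✓
(City=A53, AcctNo=J89): row 2 → Type = W24 ✓
(City=A10, AcctNo=J89): row 3 → Type = W94 ✓
(City=A61, AcctNo=J89): rows 4, 11 → Type = W33, W33 ✓
(City=A53, AcctNo=J29): row 5 → Type = W71 ✓
(City=A61, AcctNo=J68): rows 6, 12 → Type = W74, W74 ✓
(City=A53, AcctNo=J68): row 7 → Type = W76 ✓
(City=A10, AcctNo=J29): row 13 → Type = W69 ✓
Every {City, AcctNo} value is associated with a single Type value, so {City, AcctNo} → Type holds.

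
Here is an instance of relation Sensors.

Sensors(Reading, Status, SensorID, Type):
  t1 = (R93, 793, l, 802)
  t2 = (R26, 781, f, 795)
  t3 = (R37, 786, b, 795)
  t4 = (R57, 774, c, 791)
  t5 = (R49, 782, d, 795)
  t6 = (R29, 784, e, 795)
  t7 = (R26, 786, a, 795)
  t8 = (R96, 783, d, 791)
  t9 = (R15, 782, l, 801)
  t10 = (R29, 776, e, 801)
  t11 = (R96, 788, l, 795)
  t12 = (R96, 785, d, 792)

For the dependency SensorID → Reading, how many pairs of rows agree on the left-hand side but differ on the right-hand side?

SensorID=l: violating pairs (1,9), (1,11), (9,11) — 3 pairs.
SensorID=d: violating pairs (5,8), (5,12) — 2 pairs.
SensorID=e: all 2 rows agree on Reading — 0 pairs.

5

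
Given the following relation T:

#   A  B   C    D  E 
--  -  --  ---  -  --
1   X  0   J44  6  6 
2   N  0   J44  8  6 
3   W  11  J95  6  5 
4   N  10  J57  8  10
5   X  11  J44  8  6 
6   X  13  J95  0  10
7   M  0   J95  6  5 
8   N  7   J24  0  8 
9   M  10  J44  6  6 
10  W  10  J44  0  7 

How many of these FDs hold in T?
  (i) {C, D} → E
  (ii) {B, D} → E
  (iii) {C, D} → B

(i) {C, D} → E: every LHS value maps to a single RHS value — holds.
(ii) {B, D} → E: (B=0, D=6): rows 1, 7 → E takes values {6, 5} — violation — fails.
(iii) {C, D} → B: (C=J44, D=6): rows 1, 9 → B takes values {0, 10} — violation; (C=J44, D=8): rows 2, 5 → B takes values {0, 11} — violation; (C=J95, D=6): rows 3, 7 → B takes values {11, 0} — violation — fails.
1 of the 3 dependencies holds.

1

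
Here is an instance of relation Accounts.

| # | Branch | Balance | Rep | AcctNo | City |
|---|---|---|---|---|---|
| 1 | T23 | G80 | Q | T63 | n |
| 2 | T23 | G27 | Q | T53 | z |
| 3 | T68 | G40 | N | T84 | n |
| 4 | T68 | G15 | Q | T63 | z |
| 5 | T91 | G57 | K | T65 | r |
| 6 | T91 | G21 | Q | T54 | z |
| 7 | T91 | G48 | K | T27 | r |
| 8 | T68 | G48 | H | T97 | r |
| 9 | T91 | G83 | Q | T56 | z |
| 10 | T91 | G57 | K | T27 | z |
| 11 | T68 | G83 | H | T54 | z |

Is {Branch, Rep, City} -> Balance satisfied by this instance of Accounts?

(Branch=T23, Rep=Q, City=n): row 1 → Balance = G80 ✓
(Branch=T23, Rep=Q, City=z): row 2 → Balance = G27 ✓
(Branch=T68, Rep=N, City=n): row 3 → Balance = G40 ✓
(Branch=T68, Rep=Q, City=z): row 4 → Balance = G15 ✓
(Branch=T91, Rep=K, City=r): rows 5, 7 → Balance takes values {G57, G48} — violation
(Branch=T91, Rep=Q, City=z): rows 6, 9 → Balance takes values {G21, G83} — violation
(Branch=T68, Rep=H, City=r): row 8 → Balance = G48 ✓
(Branch=T91, Rep=K, City=z): row 10 → Balance = G57 ✓
(Branch=T68, Rep=H, City=z): row 11 → Balance = G83 ✓
Two rows agree on {Branch, Rep, City} but differ on Balance, so {Branch, Rep, City} -> Balance does not hold.

No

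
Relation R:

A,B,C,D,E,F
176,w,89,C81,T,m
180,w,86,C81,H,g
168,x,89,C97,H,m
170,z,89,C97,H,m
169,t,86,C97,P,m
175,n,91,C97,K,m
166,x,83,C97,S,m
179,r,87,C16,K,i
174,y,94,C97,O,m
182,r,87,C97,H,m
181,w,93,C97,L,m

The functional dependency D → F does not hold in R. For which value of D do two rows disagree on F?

C81

D=C81: 2 rows → F takes values {m, g} — violation
D=C97: 8 rows → F = m, m, m, m, m, m, m, m ✓
D=C16: 1 row → F = i ✓
The only D value with inconsistent F is D=C81.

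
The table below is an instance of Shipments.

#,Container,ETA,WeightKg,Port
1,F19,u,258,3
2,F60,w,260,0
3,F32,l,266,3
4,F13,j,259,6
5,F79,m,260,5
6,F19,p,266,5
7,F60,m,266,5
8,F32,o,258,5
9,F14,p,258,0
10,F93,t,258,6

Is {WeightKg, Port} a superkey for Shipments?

No

Rows 6 and 7 have the same {WeightKg, Port} value (WeightKg=266, Port=5) but are distinct tuples, so {WeightKg, Port} does not determine every attribute — not a superkey.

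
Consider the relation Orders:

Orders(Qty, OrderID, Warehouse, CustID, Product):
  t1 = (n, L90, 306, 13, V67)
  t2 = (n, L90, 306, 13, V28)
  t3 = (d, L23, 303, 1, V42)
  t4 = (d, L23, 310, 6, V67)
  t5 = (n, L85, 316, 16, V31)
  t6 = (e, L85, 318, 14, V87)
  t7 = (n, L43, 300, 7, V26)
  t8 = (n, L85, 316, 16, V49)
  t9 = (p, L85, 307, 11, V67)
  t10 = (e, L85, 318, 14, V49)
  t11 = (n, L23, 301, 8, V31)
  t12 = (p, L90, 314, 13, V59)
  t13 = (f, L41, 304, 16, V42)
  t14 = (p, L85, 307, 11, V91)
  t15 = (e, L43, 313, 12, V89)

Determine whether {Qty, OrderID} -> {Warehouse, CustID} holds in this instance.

(Qty=n, OrderID=L90): rows 1, 2 → {Warehouse,CustID} = (306, 13), (306, 13) ✓
(Qty=d, OrderID=L23): rows 3, 4 → {Warehouse,CustID} takes values {(303, 1), (310, 6)} — violation
(Qty=n, OrderID=L85): rows 5, 8 → {Warehouse,CustID} = (316, 16), (316, 16) ✓
(Qty=e, OrderID=L85): rows 6, 10 → {Warehouse,CustID} = (318, 14), (318, 14) ✓
(Qty=n, OrderID=L43): row 7 → {Warehouse,CustID} = (300, 7) ✓
(Qty=p, OrderID=L85): rows 9, 14 → {Warehouse,CustID} = (307, 11), (307, 11) ✓
(Qty=n, OrderID=L23): row 11 → {Warehouse,CustID} = (301, 8) ✓
(Qty=p, OrderID=L90): row 12 → {Warehouse,CustID} = (314, 13) ✓
(Qty=f, OrderID=L41): row 13 → {Warehouse,CustID} = (304, 16) ✓
(Qty=e, OrderID=L43): row 15 → {Warehouse,CustID} = (313, 12) ✓
Two rows agree on {Qty, OrderID} but differ on {Warehouse, CustID}, so {Qty, OrderID} -> {Warehouse, CustID} does not hold.

No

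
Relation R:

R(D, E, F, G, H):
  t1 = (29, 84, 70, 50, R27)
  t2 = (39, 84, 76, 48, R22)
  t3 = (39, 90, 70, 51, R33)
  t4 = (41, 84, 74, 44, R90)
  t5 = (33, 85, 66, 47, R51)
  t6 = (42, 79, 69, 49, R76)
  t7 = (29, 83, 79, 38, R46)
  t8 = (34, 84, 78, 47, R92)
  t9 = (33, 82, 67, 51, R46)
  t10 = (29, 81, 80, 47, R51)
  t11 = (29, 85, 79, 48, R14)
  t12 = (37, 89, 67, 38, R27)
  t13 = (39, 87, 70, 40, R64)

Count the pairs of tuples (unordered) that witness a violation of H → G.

H=R27: violating pairs (1,12) — 1 pair.
H=R51: all 2 rows agree on G — 0 pairs.
H=R46: violating pairs (7,9) — 1 pair.

2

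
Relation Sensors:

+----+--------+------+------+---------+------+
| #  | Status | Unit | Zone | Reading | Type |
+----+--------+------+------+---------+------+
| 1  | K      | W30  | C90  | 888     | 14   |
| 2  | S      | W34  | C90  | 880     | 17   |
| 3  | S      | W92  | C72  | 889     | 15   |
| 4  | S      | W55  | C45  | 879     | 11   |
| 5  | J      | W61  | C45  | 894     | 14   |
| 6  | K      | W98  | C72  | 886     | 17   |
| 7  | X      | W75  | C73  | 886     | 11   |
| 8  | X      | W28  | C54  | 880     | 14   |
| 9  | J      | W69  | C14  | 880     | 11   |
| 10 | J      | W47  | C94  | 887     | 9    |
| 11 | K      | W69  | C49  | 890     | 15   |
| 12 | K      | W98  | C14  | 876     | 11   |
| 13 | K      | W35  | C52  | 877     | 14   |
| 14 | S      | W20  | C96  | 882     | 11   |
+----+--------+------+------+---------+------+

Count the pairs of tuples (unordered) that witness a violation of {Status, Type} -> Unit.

(Status=K, Type=14): violating pairs (1,13) — 1 pair.
(Status=S, Type=11): violating pairs (4,14) — 1 pair.

2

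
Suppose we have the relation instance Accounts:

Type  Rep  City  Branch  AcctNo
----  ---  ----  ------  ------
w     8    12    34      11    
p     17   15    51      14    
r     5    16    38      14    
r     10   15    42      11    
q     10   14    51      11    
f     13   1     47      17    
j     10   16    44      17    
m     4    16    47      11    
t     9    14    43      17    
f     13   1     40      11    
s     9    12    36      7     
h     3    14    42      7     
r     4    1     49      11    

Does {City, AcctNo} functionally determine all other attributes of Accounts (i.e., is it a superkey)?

No

Two distinct rows share (City=1, AcctNo=11), so {City, AcctNo} does not determine every attribute — not a superkey.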